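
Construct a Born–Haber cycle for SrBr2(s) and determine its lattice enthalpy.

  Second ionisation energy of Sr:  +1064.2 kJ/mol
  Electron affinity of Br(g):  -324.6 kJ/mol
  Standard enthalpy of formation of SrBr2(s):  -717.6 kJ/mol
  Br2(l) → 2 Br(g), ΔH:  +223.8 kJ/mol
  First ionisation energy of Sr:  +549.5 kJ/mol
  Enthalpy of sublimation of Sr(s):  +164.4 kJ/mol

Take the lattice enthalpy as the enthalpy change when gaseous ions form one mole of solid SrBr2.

U = -2070.3 kJ/mol

ΔHf° = 1·ΔHsub + 1·(ΣIE) + 1·D(Br2) + 2·EA + U
-717.6 = 1·(+164.4) + 1·(+1613.7) + 1·(+223.8) + 2·(-324.6) + U
U = -717.6 − (+1352.7) = -2070.3 kJ/mol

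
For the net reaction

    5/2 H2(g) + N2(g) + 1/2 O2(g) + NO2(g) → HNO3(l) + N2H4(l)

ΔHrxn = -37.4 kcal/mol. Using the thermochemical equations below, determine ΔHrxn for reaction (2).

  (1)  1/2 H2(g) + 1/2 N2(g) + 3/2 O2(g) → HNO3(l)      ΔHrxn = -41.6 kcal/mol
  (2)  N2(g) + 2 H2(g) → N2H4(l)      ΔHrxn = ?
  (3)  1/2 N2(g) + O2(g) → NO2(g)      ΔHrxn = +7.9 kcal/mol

(1) as written: -41.6 kcal/mol
(2) as written: contributes x
(3) reversed: -7.9 kcal/mol
-37.4 = (-41.6) + (-7.9) + x
x = (-37.4 − (-49.5)) / (1) = 12.1 kcal/mol

ΔHrxn = 12.1 kcal/mol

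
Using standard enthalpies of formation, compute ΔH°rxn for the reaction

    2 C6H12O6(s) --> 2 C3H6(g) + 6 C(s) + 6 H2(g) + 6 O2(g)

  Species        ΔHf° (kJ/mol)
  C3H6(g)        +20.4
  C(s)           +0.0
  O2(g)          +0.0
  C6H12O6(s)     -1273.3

Products: 2·(+20.4) + 6·(+0.0) + 6·(+0.0) + 6·(+0.0) = +40.8
Reactants: 2·(-1273.3) = -2546.6
ΔH°rxn = (+40.8) − (-2546.6) = 2587.4 kJ/mol

ΔH°rxn = 2587.4 kJ/mol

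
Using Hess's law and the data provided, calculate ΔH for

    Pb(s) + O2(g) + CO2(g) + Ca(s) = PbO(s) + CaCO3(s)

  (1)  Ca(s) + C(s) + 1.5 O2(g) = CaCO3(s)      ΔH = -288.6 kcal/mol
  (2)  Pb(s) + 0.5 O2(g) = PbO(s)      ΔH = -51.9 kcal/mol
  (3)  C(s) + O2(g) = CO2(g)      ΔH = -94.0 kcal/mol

(1) as written: -288.6 kcal/mol
(2) as written: -51.9 kcal/mol
(3) reversed: +94.0 kcal/mol
Since enthalpy is a state function, ΔH = (-288.6) + (-51.9) + (+94.0) = -246.5 kcal/mol

ΔH = -246.5 kcal/mol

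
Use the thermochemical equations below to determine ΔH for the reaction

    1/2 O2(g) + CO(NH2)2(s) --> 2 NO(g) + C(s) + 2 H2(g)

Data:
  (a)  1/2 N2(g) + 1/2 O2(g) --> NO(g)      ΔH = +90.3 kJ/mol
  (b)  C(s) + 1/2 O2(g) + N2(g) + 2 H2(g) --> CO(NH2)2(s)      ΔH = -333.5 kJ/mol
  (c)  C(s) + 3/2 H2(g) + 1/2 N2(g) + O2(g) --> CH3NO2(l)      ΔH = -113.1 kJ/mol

(a) × 2 (×2 to match 2 NO(g) in the target): (2)·(+90.3) = +180.6 kJ/mol
(b) reversed (reverse to put CO(NH2)2(s) on the reactant side): +333.5 kJ/mol
(c): not needed (CH3NO2(l) appears nowhere else).
ΔH = (+180.6) + (+333.5) = 514.1 kJ/mol

ΔH = 514.1 kJ/mol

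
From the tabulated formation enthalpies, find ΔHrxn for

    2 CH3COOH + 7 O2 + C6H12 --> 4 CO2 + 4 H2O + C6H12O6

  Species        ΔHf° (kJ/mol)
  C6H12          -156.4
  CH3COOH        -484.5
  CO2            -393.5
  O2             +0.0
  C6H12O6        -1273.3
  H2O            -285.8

ΔHrxn = -2865.1 kJ/mol

ΔH°rxn = Σ nΔHf°(products) − Σ nΔHf°(reactants).
Products: 4·(-393.5) + 4·(-285.8) + 1·(-1273.3) = -3990.5
Reactants: 2·(-484.5) + 7·(+0.0) + 1·(-156.4) = -1125.4
ΔHrxn = (-3990.5) − (-1125.4) = -2865.1 kJ/mol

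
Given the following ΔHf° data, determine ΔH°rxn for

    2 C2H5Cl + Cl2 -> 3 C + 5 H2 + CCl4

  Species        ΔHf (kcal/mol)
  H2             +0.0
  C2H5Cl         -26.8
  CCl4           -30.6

ΔH°rxn = 23.0 kcal/mol

Products: 3·(+0.0) + 5·(+0.0) + 1·(-30.6) = -30.6
Reactants: 2·(-26.8) + 1·(+0.0) = -53.6
ΔH°rxn = (-30.6) − (-53.6) = 23.0 kcal/mol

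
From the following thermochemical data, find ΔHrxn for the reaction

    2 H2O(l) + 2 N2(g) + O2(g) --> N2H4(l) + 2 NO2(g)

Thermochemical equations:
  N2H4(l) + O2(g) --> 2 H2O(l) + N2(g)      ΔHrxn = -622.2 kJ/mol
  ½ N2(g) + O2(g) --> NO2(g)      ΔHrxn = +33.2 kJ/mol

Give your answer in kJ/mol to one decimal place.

ΔHrxn = 688.6 kJ/mol

equation 1 reversed (N2H4(l) must end up as a product): +622.2 kJ/mol
equation 2 × 2 (scale by 2 for the 2 NO2(g)): (2)·(+33.2) = +66.4 kJ/mol
ΔHrxn = (-1)·(-622.2) + (2)·(+33.2) = 688.6 kJ/mol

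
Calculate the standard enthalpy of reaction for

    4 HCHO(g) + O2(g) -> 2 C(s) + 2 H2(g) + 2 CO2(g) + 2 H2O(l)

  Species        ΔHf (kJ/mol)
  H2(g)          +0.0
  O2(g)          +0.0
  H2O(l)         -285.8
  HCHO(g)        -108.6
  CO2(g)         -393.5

Products: 2·(+0.0) + 2·(+0.0) + 2·(-393.5) + 2·(-285.8) = -1358.6
Reactants: 4·(-108.6) + 1·(+0.0) = -434.4
ΔHrxn = (-1358.6) − (-434.4) = -924.2 kJ/mol

ΔHrxn = -924.2 kJ/mol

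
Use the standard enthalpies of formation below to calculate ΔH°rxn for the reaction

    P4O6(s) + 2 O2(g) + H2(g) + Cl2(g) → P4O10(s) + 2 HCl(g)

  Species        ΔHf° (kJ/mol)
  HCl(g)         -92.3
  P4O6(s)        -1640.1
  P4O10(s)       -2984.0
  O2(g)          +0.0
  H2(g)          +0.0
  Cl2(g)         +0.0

Products: 1·(-2984.0) + 2·(-92.3) = -3168.6
Reactants: 1·(-1640.1) + 2·(+0.0) + 1·(+0.0) + 1·(+0.0) = -1640.1
ΔH°rxn = (-3168.6) − (-1640.1) = -1528.5 kJ/mol

ΔH°rxn = -1528.5 kJ/mol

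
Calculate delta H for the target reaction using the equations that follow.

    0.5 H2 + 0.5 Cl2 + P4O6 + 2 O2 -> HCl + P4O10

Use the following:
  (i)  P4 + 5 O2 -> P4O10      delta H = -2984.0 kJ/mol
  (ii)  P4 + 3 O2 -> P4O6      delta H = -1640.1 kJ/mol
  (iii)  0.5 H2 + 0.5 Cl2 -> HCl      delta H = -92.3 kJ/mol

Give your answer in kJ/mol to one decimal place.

delta H = -1436.2 kJ/mol

(i) as written (P4O10 already on the product side): -2984.0 kJ/mol
(ii) reversed (P4O6 must end up as a reactant): +1640.1 kJ/mol
(iii) as written (HCl already on the product side): -92.3 kJ/mol
delta H = (1)·(-2984.0) + (-1)·(-1640.1) + (1)·(-92.3) = -1436.2 kJ/mol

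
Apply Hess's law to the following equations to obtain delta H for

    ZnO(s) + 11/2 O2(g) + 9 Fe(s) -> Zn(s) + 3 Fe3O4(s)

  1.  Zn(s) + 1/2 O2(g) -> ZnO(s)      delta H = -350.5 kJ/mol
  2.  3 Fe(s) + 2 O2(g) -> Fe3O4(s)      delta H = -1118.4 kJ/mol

delta H = -3004.7 kJ/mol

eq. 1 reversed (reverse to put ZnO(s) on the reactant side): +350.5 kJ/mol
eq. 2 × 3 (×3 to match 3 Fe3O4(s) in the target): (3)·(-1118.4) = -3355.2 kJ/mol
delta H = (-1)·(-350.5) + (3)·(-1118.4) = -3004.7 kJ/mol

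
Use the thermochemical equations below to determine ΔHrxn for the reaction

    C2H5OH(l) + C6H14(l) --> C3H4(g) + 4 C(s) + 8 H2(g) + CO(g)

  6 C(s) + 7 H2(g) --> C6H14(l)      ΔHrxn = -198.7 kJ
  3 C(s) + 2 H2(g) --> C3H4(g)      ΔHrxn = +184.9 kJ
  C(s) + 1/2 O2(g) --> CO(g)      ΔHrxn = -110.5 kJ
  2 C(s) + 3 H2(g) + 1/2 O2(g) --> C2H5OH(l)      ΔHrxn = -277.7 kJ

equation 1 reversed: +198.7 kJ
equation 2 as written: +184.9 kJ
equation 3 as written: -110.5 kJ
equation 4 reversed: +277.7 kJ
Since enthalpy is a state function, ΔHrxn = (+198.7) + (+184.9) + (-110.5) + (+277.7) = 550.8 kJ

ΔHrxn = 550.8 kJ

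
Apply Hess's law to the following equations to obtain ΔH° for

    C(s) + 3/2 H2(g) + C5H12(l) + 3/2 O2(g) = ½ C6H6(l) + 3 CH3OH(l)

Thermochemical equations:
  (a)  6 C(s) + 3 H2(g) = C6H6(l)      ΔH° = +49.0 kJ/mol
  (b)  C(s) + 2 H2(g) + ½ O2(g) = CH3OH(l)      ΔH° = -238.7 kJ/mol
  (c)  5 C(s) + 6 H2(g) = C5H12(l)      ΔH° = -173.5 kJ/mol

(a) × 1/2 (scale by 1/2 for the 1/2 C6H6(l)): (1/2)·(+49.0) = +24.5 kJ/mol
(b) × 3 (×3 to match 3 CH3OH(l) in the target): (3)·(-238.7) = -716.1 kJ/mol
(c) reversed (reverse to put C5H12(l) on the reactant side): +173.5 kJ/mol
Summing the manipulated equations, ΔH° = (1/2)·(+49.0) + (3)·(-238.7) + (-1)·(-173.5) = -518.1 kJ/mol

ΔH° = -518.1 kJ/mol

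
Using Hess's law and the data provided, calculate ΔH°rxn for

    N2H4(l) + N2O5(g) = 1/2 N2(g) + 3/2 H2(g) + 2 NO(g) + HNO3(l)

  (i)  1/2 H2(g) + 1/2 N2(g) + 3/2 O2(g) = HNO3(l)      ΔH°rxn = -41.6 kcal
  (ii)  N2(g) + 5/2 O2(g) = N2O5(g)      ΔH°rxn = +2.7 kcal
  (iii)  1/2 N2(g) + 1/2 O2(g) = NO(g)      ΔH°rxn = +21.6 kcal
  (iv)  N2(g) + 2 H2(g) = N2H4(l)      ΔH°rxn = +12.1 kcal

ΔH°rxn = -13.2 kcal

(i) as written: -41.6 kcal
(ii) reversed: -2.7 kcal
(iii) × 2: (2)·(+21.6) = +43.2 kcal
(iv) reversed: -12.1 kcal
ΔH°rxn = (-41.6) + (-2.7) + (+43.2) + (-12.1) = -13.2 kcal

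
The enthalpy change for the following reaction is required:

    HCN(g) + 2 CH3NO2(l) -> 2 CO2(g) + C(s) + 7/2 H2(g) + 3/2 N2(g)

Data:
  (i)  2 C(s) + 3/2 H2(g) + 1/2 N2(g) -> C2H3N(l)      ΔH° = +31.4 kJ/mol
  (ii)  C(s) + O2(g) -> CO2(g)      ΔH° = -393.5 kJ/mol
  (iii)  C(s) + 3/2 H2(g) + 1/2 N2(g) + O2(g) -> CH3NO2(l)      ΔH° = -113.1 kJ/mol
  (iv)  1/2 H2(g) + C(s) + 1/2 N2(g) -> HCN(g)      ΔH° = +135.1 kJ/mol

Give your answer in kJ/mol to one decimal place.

ΔH° = -695.9 kJ/mol

(i): not needed.
(ii) × 2: (2)·(-393.5) = -787.0 kJ/mol
(iii) reversed and × 2: (-2)·(-113.1) = +226.2 kJ/mol
(iv) reversed: -135.1 kJ/mol
ΔH° = (2)·(-393.5) + (-2)·(-113.1) + (-1)·(+135.1) = -695.9 kJ/mol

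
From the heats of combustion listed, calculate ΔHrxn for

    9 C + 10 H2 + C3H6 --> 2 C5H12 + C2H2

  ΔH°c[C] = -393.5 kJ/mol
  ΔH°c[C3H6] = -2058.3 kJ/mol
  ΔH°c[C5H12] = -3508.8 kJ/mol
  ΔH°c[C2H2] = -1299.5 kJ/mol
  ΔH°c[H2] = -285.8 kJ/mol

Using ΔH = Σ nΔHc°(reactants) − Σ nΔHc°(products):
= [9·(-393.5) + 10·(-285.8) + 1·(-2058.3)] − [2·(-3508.8) + 1·(-1299.5)]
= -140.7 kJ/mol

ΔHrxn = -140.7 kJ/mol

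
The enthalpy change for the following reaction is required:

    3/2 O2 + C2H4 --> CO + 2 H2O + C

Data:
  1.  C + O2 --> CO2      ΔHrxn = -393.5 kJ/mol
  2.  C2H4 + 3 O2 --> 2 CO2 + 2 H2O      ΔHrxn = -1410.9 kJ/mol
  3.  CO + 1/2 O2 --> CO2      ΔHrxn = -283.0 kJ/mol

ΔHrxn = -734.4 kJ/mol

eq. 1 reversed (reverse to put C on the product side): +393.5 kJ/mol
eq. 2 as written (C2H4 already on the reactant side): -1410.9 kJ/mol
eq. 3 reversed (CO must end up as a product): +283.0 kJ/mol
Since enthalpy is a state function, ΔHrxn = (+393.5) + (-1410.9) + (+283.0) = -734.4 kJ/mol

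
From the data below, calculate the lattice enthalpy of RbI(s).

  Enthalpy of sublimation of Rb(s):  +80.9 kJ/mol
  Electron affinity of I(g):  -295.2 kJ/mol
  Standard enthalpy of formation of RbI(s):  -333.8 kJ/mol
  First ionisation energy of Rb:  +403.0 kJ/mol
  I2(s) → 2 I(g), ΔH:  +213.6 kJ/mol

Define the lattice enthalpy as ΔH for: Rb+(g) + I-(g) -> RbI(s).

ΔHf° = 1·ΔHsub + 1·(ΣIE) + 1/2·D(I2) + 1·EA + U
-333.8 = 1·(+80.9) + 1·(+403.0) + 1/2·(+213.6) + 1·(-295.2) + U
U = -333.8 − (+295.5) = -629.3 kJ/mol

U = -629.3 kJ/mol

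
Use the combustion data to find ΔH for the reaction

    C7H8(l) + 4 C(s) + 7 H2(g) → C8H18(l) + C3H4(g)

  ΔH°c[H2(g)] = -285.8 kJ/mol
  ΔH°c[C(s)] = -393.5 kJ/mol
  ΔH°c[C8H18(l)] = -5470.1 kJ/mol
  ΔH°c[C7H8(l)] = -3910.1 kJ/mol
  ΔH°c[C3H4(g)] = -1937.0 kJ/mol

Using ΔH = Σ nΔHc°(reactants) − Σ nΔHc°(products):
= [1·(-3910.1) + 4·(-393.5) + 7·(-285.8)] − [1·(-5470.1) + 1·(-1937.0)]
= -77.6 kJ/mol

ΔH = -77.6 kJ/mol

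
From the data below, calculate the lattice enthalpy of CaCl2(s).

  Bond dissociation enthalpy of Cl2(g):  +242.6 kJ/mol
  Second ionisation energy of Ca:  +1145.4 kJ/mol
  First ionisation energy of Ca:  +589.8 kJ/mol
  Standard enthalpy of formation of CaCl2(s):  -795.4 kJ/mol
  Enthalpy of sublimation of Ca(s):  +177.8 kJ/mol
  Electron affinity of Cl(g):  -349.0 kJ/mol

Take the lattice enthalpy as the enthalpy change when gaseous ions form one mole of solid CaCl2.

ΔHf° = 1·ΔHsub + 1·(ΣIE) + 1·D(Cl2) + 2·EA + U
-795.4 = 1·(+177.8) + 1·(+1735.2) + 1·(+242.6) + 2·(-349.0) + U
U = -795.4 − (+1457.6) = -2253.0 kJ/mol

U = -2253.0 kJ/mol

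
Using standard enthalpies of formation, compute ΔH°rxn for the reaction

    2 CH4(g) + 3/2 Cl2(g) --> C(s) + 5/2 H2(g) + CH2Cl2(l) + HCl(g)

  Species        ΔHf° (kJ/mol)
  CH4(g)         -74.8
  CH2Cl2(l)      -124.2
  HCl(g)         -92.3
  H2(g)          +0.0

ΔH°rxn = -66.9 kJ/mol

Products: 1·(+0.0) + 5/2·(+0.0) + 1·(-124.2) + 1·(-92.3) = -216.5
Reactants: 2·(-74.8) + 3/2·(+0.0) = -149.6
ΔH°rxn = (-216.5) − (-149.6) = -66.9 kJ/mol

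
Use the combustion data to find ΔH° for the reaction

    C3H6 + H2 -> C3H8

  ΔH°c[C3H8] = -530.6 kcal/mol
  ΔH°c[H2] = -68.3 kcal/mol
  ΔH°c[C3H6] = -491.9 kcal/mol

With combustion enthalpies, reactants minus products:
= [1·(-491.9) + 1·(-68.3)] − [1·(-530.6)]
= -29.6 kcal/mol

ΔH° = -29.6 kcal/mol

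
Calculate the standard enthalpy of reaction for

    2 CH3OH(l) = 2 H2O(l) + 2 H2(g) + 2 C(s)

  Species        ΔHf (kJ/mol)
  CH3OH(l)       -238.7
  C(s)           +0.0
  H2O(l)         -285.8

ΔH°rxn = -94.2 kJ/mol

ΔH°rxn = Σ nΔHf°(products) − Σ nΔHf°(reactants).
Products: 2·(-285.8) + 2·(+0.0) + 2·(+0.0) = -571.6
Reactants: 2·(-238.7) = -477.4
ΔH°rxn = (-571.6) − (-477.4) = -94.2 kJ/mol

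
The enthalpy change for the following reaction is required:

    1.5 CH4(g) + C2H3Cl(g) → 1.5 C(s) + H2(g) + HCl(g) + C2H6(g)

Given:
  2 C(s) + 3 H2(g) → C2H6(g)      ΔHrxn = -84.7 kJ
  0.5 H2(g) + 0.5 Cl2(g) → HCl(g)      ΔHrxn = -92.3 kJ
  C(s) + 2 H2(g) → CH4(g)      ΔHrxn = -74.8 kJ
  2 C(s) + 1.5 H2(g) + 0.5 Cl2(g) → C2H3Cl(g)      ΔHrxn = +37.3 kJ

ΔHrxn = -102.1 kJ

equation 1 as written: -84.7 kJ
equation 2 as written: -92.3 kJ
equation 3 reversed and × 3/2: (-3/2)·(-74.8) = +112.2 kJ
equation 4 reversed: -37.3 kJ
ΔHrxn = (1)·(-84.7) + (1)·(-92.3) + (-3/2)·(-74.8) + (-1)·(+37.3) = -102.1 kJ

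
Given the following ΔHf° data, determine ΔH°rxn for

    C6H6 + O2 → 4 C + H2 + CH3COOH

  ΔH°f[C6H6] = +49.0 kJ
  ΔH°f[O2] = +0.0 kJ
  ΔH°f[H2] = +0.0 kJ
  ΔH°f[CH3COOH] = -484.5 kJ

Products: 4·(+0.0) + 1·(+0.0) + 1·(-484.5) = -484.5
Reactants: 1·(+49.0) + 1·(+0.0) = +49.0
ΔH°rxn = (-484.5) − (+49.0) = -533.5 kJ

ΔH°rxn = -533.5 kJ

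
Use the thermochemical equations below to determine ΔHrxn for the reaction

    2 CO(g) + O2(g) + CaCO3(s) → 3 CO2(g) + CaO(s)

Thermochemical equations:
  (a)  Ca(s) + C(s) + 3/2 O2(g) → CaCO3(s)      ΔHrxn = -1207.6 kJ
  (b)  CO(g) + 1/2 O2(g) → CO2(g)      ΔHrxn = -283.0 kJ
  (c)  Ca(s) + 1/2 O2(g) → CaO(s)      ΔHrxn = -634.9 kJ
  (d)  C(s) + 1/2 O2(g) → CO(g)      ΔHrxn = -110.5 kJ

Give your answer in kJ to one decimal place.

(a) reversed: +1207.6 kJ
(b) × 3: (3)·(-283.0) = -849.0 kJ
(c) as written: -634.9 kJ
(d) as written: -110.5 kJ
ΔHrxn = (-1)·(-1207.6) + (3)·(-283.0) + (1)·(-634.9) + (1)·(-110.5) = -386.8 kJ

ΔHrxn = -386.8 kJ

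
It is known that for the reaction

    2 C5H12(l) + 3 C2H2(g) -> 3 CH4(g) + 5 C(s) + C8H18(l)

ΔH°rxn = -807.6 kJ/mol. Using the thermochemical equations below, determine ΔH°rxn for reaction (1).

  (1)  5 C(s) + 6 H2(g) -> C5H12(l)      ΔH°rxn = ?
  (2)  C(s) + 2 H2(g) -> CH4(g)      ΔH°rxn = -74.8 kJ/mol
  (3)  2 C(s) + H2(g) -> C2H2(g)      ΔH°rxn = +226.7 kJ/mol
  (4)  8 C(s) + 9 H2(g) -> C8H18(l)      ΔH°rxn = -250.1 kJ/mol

ΔH°rxn = -173.5 kJ/mol

(1) reversed and × 2 (reverse to put C5H12(l) on the reactant side; ×2 to match 2 C5H12(l) in the target): contributes −2·x
(2) × 3 (×3 to match 3 CH4(g) in the target): (3)·(-74.8) = -224.4 kJ/mol
(3) reversed and × 3 (reverse to put C2H2(g) on the reactant side; scale by 3 for the 3 C2H2(g)): (-3)·(+226.7) = -680.1 kJ/mol
(4) as written (C8H18(l) already on the product side): -250.1 kJ/mol
-807.6 = (-224.4) + (-680.1) + (-250.1) − 2·x
x = (-807.6 − (-1154.6)) / (-2) = -173.5 kJ/mol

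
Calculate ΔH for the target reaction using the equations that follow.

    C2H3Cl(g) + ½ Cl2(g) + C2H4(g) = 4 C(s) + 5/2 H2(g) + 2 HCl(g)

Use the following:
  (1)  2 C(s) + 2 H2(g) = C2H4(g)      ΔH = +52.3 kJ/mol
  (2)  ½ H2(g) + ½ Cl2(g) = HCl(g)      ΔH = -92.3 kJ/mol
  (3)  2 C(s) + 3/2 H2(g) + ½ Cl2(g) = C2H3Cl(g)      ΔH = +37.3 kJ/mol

ΔH = -274.2 kJ/mol

(1) reversed: -52.3 kJ/mol
(2) × 2: (2)·(-92.3) = -184.6 kJ/mol
(3) reversed: -37.3 kJ/mol
By Hess's law, ΔH = (-52.3) + (-184.6) + (-37.3) = -274.2 kJ/mol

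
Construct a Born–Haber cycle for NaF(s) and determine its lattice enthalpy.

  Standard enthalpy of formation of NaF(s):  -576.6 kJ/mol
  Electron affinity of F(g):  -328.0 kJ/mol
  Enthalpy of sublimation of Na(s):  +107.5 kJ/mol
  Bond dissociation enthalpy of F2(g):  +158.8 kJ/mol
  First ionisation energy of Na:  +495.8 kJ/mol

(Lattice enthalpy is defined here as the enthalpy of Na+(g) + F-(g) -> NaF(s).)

U = -931.3 kJ/mol

ΔHf° = 1·ΔHsub + 1·(ΣIE) + 1/2·D(F2) + 1·EA + U
-576.6 = 1·(+107.5) + 1·(+495.8) + 1/2·(+158.8) + 1·(-328.0) + U
U = -576.6 − (+354.7) = -931.3 kJ/mol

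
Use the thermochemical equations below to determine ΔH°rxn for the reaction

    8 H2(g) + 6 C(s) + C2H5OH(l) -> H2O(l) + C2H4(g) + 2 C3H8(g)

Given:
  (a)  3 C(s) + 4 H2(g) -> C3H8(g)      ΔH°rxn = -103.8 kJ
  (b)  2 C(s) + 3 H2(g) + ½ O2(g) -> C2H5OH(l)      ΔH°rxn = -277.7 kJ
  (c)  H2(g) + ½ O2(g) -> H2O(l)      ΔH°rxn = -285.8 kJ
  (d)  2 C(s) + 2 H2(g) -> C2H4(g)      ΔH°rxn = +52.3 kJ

ΔH°rxn = -163.4 kJ

(a) × 2 (scale by 2 for the 2 C3H8(g)): (2)·(-103.8) = -207.6 kJ
(b) reversed (reverse to put C2H5OH(l) on the reactant side): +277.7 kJ
(c) as written (H2O(l) already on the product side): -285.8 kJ
(d) as written (C2H4(g) already on the product side): +52.3 kJ
By Hess's law, ΔH°rxn = (2)·(-103.8) + (-1)·(-277.7) + (1)·(-285.8) + (1)·(+52.3) = -163.4 kJ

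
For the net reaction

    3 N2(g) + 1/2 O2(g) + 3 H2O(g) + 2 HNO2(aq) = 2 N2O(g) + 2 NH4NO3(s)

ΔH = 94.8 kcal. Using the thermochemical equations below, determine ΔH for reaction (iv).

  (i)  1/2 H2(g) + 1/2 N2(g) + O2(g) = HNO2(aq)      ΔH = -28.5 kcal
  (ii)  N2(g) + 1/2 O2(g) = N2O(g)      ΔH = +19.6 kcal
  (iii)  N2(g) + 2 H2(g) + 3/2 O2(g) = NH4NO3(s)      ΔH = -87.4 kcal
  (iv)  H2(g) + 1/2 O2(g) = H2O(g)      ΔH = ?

ΔH = -57.8 kcal

(i) reversed and × 2 (HNO2(aq) must end up as a reactant; scale by 2 for the 2 HNO2(aq)): (-2)·(-28.5) = +57.0 kcal
(ii) × 2 (scale by 2 for the 2 N2O(g)): (2)·(+19.6) = +39.2 kcal
(iii) × 2 (×2 to match 2 NH4NO3(s) in the target): (2)·(-87.4) = -174.8 kcal
(iv) reversed and × 3 (reverse to put H2O(g) on the reactant side; ×3 to match 3 H2O(g) in the target): contributes −3·x
+94.8 = (+57.0) + (+39.2) + (-174.8) − 3·x
x = (+94.8 − (-78.6)) / (-3) = -57.8 kcal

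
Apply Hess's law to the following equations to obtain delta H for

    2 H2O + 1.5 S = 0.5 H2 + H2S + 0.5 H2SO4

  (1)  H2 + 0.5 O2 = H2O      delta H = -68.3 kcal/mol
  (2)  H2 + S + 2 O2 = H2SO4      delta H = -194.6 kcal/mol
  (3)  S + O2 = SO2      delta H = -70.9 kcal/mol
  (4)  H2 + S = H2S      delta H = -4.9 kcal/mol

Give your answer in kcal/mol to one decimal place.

(1) reversed and × 2 (reverse to put H2O on the reactant side; scale by 2 for the 2 H2O): (-2)·(-68.3) = +136.6 kcal/mol
(2) × 1/2 (×1/2 to match 1/2 H2SO4 in the target): (1/2)·(-194.6) = -97.3 kcal/mol
(3): not needed (SO2 appears nowhere else).
(4) as written (H2S already on the product side): -4.9 kcal/mol
delta H = (+136.6) + (-97.3) + (-4.9) = 34.4 kcal/mol

delta H = 34.4 kcal/mol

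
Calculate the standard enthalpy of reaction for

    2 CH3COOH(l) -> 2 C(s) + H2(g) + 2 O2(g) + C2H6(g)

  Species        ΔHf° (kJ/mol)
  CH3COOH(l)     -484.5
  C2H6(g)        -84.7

ΔH_rxn = 884.3 kJ/mol

Products: 2·(+0.0) + 1·(+0.0) + 2·(+0.0) + 1·(-84.7) = -84.7
Reactants: 2·(-484.5) = -969.0
ΔH_rxn = (-84.7) − (-969.0) = 884.3 kJ/mol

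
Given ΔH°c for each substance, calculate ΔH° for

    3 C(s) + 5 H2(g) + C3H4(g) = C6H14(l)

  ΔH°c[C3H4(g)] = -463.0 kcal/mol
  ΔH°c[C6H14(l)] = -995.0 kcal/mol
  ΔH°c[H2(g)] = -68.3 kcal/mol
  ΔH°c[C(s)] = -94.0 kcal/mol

With combustion enthalpies, reactants minus products:
= [3·(-94.0) + 5·(-68.3) + 1·(-463.0)] − [1·(-995.0)]
= -91.5 kcal/mol

ΔH° = -91.5 kcal/mol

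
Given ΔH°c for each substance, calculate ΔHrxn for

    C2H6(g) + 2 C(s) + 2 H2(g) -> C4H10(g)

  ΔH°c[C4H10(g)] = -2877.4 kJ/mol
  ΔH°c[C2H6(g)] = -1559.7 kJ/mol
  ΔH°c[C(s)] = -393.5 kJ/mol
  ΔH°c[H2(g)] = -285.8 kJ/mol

Using ΔH = Σ nΔHc°(reactants) − Σ nΔHc°(products):
= [1·(-1559.7) + 2·(-393.5) + 2·(-285.8)] − [1·(-2877.4)]
= -40.9 kJ/mol

ΔHrxn = -40.9 kJ/mol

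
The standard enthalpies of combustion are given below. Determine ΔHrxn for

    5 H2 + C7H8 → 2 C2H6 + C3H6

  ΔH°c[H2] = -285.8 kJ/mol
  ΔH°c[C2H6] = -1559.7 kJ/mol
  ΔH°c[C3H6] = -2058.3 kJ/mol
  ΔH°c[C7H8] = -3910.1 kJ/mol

With combustion enthalpies, reactants minus products:
= [5·(-285.8) + 1·(-3910.1)] − [2·(-1559.7) + 1·(-2058.3)]
= -161.4 kJ/mol

ΔHrxn = -161.4 kJ/mol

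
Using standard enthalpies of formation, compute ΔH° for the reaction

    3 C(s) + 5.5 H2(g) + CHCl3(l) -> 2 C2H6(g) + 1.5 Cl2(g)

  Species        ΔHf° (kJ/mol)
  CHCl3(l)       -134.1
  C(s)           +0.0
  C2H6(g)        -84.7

ΔH° = -35.3 kJ/mol

Products: 2·(-84.7) + 3/2·(+0.0) = -169.4
Reactants: 3·(+0.0) + 11/2·(+0.0) + 1·(-134.1) = -134.1
ΔH° = (-169.4) − (-134.1) = -35.3 kJ/mol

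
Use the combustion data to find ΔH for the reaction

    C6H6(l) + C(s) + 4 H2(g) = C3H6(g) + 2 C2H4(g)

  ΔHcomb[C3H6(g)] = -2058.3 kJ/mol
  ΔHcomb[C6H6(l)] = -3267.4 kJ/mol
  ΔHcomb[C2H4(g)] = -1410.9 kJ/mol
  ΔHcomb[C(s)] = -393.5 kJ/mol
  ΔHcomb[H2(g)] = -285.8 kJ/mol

ΔH = 76.0 kJ/mol

Using ΔH = Σ nΔHc°(reactants) − Σ nΔHc°(products):
= [1·(-3267.4) + 1·(-393.5) + 4·(-285.8)] − [1·(-2058.3) + 2·(-1410.9)]
= 76.0 kJ/mol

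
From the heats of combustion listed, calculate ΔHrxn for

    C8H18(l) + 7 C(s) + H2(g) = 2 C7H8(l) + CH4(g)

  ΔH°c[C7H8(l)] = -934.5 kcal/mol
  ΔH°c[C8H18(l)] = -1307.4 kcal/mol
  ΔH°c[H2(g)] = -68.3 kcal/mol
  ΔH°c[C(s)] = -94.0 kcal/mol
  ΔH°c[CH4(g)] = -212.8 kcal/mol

Using ΔH = Σ nΔHc°(reactants) − Σ nΔHc°(products):
= [1·(-1307.4) + 7·(-94.0) + 1·(-68.3)] − [2·(-934.5) + 1·(-212.8)]
= 48.1 kcal/mol

ΔHrxn = 48.1 kcal/mol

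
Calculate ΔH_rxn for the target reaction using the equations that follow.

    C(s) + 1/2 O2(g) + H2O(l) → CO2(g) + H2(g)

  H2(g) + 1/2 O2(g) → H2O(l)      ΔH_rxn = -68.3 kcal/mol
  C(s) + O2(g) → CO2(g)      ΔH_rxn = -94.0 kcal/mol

equation 1 reversed: +68.3 kcal/mol
equation 2 as written: -94.0 kcal/mol
By Hess's law, ΔH_rxn = (-1)·(-68.3) + (1)·(-94.0) = -25.7 kcal/mol

ΔH_rxn = -25.7 kcal/mol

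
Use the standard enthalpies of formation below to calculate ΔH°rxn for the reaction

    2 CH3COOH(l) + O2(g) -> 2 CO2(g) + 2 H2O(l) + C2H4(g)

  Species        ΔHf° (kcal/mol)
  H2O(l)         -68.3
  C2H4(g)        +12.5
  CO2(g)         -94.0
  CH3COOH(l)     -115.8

ΔH°rxn = -80.5 kcal/mol

ΔH°rxn = Σ nΔHf°(products) − Σ nΔHf°(reactants).
Products: 2·(-94.0) + 2·(-68.3) + 1·(+12.5) = -312.1
Reactants: 2·(-115.8) + 1·(+0.0) = -231.6
ΔH°rxn = (-312.1) − (-231.6) = -80.5 kcal/mol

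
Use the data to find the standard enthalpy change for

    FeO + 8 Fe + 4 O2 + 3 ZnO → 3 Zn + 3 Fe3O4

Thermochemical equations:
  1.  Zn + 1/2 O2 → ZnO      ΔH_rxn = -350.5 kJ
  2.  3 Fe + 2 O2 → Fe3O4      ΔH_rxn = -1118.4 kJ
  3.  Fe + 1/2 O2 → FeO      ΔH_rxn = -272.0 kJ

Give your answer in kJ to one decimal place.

ΔH_rxn = -2031.7 kJ

eq. 1 reversed and × 3 (ZnO must end up as a reactant; scale by 3 for the 3 ZnO): (-3)·(-350.5) = +1051.5 kJ
eq. 2 × 3 (×3 to match 3 Fe3O4 in the target): (3)·(-1118.4) = -3355.2 kJ
eq. 3 reversed (FeO must end up as a reactant): +272.0 kJ
Since enthalpy is a state function, ΔH_rxn = (-3)·(-350.5) + (3)·(-1118.4) + (-1)·(-272.0) = -2031.7 kJ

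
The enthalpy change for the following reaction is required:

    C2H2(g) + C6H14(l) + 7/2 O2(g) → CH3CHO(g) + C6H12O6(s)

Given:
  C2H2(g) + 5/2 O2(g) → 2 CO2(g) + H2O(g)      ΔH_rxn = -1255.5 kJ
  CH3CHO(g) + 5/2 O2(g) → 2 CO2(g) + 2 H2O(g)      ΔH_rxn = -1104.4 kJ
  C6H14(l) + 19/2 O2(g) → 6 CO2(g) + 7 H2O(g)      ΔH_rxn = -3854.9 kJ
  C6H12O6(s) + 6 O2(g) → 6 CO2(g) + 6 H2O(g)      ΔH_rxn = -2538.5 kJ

ΔH_rxn = -1467.5 kJ

equation 1 as written: -1255.5 kJ
equation 2 reversed: +1104.4 kJ
equation 3 as written: -3854.9 kJ
equation 4 reversed: +2538.5 kJ
By Hess's law, ΔH_rxn = (-1255.5) + (+1104.4) + (-3854.9) + (+2538.5) = -1467.5 kJ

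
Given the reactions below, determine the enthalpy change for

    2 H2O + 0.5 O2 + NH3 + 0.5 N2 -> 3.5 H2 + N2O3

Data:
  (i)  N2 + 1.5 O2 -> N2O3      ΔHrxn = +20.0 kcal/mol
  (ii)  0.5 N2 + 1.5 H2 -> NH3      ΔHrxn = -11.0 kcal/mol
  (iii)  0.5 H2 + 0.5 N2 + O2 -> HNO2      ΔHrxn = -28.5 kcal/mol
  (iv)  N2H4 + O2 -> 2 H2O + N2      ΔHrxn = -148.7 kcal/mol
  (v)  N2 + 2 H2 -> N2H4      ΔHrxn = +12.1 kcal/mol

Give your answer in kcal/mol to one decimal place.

(i) as written (N2O3 already on the product side): +20.0 kcal/mol
(ii) reversed (reverse to put NH3 on the reactant side): +11.0 kcal/mol
(iii): not needed (HNO2 appears nowhere else).
(iv) reversed (reverse to put H2O on the reactant side): +148.7 kcal/mol
(v) reversed: -12.1 kcal/mol
Since enthalpy is a state function, ΔHrxn = (+20.0) + (+11.0) + (+148.7) + (-12.1) = 167.6 kcal/mol

ΔHrxn = 167.6 kcal/mol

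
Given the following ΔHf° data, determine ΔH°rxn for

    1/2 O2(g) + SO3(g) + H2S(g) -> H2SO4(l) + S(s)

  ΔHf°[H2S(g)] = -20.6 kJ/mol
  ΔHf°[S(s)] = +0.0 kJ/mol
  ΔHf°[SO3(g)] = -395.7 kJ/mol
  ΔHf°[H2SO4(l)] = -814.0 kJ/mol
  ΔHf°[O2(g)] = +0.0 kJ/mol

ΔH°rxn = -397.7 kJ/mol

Products: 1·(-814.0) + 1·(+0.0) = -814.0
Reactants: 1/2·(+0.0) + 1·(-395.7) + 1·(-20.6) = -416.3
ΔH°rxn = (-814.0) − (-416.3) = -397.7 kJ/mol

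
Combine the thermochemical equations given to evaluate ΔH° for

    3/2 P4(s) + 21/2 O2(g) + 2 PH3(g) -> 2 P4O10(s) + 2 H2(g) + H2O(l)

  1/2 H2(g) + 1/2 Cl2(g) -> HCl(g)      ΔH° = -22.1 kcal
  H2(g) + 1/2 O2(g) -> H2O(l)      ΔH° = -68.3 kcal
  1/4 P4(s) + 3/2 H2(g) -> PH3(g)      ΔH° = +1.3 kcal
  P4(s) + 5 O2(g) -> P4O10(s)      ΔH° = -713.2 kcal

equation 1: not needed (Cl2(g) appears nowhere else).
equation 2 as written (H2O(l) already on the product side): -68.3 kcal
equation 3 reversed and × 2 (reverse to put PH3(g) on the reactant side; scale by 2 for the 2 PH3(g)): (-2)·(+1.3) = -2.6 kcal
equation 4 × 2 (×2 to match 2 P4O10(s) in the target): (2)·(-713.2) = -1426.4 kcal
Summing the manipulated equations, ΔH° = (1)·(-68.3) + (-2)·(+1.3) + (2)·(-713.2) = -1497.3 kcal

ΔH° = -1497.3 kcal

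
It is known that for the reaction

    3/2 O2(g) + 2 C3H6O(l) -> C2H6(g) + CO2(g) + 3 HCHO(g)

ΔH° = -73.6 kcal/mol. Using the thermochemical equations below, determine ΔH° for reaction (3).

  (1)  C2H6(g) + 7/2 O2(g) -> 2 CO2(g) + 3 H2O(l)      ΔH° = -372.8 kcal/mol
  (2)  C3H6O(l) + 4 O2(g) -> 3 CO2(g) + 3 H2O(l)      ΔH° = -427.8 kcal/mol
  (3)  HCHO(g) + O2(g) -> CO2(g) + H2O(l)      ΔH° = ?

ΔH° = -136.4 kcal/mol

(1) reversed (C2H6(g) must end up as a product): +372.8 kcal/mol
(2) × 2 (scale by 2 for the 2 C3H6O(l)): (2)·(-427.8) = -855.6 kcal/mol
(3) reversed and × 3 (reverse to put HCHO(g) on the product side; scale by 3 for the 3 HCHO(g)): contributes −3·x
-73.6 = (+372.8) + (-855.6) − 3·x
x = (-73.6 − (-482.8)) / (-3) = -136.4 kcal/mol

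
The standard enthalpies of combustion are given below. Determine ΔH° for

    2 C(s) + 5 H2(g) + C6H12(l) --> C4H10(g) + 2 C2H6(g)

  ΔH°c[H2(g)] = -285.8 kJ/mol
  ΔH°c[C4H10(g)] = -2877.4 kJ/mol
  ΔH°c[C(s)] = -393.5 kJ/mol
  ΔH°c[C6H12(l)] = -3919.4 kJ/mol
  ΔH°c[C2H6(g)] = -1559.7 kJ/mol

With combustion enthalpies, reactants minus products:
= [2·(-393.5) + 5·(-285.8) + 1·(-3919.4)] − [1·(-2877.4) + 2·(-1559.7)]
= -138.6 kJ/mol

ΔH° = -138.6 kJ/mol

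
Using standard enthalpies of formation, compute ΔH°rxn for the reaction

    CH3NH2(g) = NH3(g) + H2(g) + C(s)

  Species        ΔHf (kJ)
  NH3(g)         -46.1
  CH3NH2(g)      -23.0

ΔH°rxn = -23.1 kJ

Products: 1·(-46.1) + 1·(+0.0) + 1·(+0.0) = -46.1
Reactants: 1·(-23.0) = -23.0
ΔH°rxn = (-46.1) − (-23.0) = -23.1 kJ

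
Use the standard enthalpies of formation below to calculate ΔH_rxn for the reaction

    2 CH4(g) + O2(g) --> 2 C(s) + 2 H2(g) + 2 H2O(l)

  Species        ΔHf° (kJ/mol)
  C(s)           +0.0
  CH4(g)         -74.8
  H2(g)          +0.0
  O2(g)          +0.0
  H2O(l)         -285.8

Products: 2·(+0.0) + 2·(+0.0) + 2·(-285.8) = -571.6
Reactants: 2·(-74.8) + 1·(+0.0) = -149.6
ΔH_rxn = (-571.6) − (-149.6) = -422.0 kJ/mol

ΔH_rxn = -422.0 kJ/mol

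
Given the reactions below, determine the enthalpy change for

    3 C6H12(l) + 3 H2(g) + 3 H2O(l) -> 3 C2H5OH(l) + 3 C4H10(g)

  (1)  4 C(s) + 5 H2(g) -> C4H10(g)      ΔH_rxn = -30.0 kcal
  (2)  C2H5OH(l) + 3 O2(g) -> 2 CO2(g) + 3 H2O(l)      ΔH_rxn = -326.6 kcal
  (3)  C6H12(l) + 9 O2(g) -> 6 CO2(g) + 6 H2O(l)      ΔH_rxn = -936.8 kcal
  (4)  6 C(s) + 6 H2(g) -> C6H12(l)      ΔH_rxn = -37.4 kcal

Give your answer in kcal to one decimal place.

ΔH_rxn = 27.8 kcal

(1) × 3 (×3 to match 3 C4H10(g) in the target): (3)·(-30.0) = -90.0 kcal
(2) reversed and × 3 (reverse to put C2H5OH(l) on the product side; scale by 3 for the 3 C2H5OH(l)): (-3)·(-326.6) = +979.8 kcal
(3) as written: -936.8 kcal
(4) reversed and × 2: (-2)·(-37.4) = +74.8 kcal
ΔH_rxn = (3)·(-30.0) + (-3)·(-326.6) + (1)·(-936.8) + (-2)·(-37.4) = 27.8 kcal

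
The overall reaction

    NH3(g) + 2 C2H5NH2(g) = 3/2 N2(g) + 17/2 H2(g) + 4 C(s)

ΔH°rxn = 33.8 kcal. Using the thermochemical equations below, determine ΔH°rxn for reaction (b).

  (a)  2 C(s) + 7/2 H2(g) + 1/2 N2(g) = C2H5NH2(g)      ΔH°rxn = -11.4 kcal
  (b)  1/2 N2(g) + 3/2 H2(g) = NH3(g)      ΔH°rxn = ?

ΔH°rxn = -11.0 kcal

(a) reversed and × 2: (-2)·(-11.4) = +22.8 kcal
(b) reversed: contributes −x
+33.8 = (+22.8) − x
x = (+33.8 − (+22.8)) / (-1) = -11.0 kcal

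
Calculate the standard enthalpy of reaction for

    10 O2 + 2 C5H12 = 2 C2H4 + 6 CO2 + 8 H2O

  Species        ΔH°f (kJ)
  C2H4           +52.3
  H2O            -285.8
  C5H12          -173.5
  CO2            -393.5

ΔH° = -4195.8 kJ

ΔH°rxn = Σ nΔHf°(products) − Σ nΔHf°(reactants).
Products: 2·(+52.3) + 6·(-393.5) + 8·(-285.8) = -4542.8
Reactants: 10·(+0.0) + 2·(-173.5) = -347.0
ΔH° = (-4542.8) − (-347.0) = -4195.8 kJ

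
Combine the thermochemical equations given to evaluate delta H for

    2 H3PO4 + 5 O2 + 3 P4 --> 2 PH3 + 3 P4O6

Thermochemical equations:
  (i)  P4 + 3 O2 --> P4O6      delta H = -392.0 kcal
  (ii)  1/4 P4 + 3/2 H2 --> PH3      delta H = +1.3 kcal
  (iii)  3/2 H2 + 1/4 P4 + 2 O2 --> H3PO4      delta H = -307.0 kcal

(i) × 3 (×3 to match 3 P4O6 in the target): (3)·(-392.0) = -1176.0 kcal
(ii) × 2 (×2 to match 2 PH3 in the target): (2)·(+1.3) = +2.6 kcal
(iii) reversed and × 2 (reverse to put H3PO4 on the reactant side; ×2 to match 2 H3PO4 in the target): (-2)·(-307.0) = +614.0 kcal
delta H = (3)·(-392.0) + (2)·(+1.3) + (-2)·(-307.0) = -559.4 kcal

delta H = -559.4 kcal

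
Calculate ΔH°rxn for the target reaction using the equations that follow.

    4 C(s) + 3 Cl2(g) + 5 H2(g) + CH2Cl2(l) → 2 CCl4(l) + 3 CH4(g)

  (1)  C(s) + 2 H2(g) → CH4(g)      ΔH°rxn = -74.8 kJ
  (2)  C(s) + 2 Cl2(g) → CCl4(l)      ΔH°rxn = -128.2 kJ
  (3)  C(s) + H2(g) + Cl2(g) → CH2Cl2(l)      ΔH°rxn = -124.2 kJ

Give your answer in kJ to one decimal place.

ΔH°rxn = -356.6 kJ

(1) × 3 (×3 to match 3 CH4(g) in the target): (3)·(-74.8) = -224.4 kJ
(2) × 2 (×2 to match 2 CCl4(l) in the target): (2)·(-128.2) = -256.4 kJ
(3) reversed (CH2Cl2(l) must end up as a reactant): +124.2 kJ
ΔH°rxn = (-224.4) + (-256.4) + (+124.2) = -356.6 kJ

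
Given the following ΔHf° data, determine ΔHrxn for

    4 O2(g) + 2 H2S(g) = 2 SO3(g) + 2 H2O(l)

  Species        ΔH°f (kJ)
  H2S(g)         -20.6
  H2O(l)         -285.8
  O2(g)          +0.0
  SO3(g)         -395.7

Products: 2·(-395.7) + 2·(-285.8) = -1363.0
Reactants: 4·(+0.0) + 2·(-20.6) = -41.2
ΔHrxn = (-1363.0) − (-41.2) = -1321.8 kJ

ΔHrxn = -1321.8 kJ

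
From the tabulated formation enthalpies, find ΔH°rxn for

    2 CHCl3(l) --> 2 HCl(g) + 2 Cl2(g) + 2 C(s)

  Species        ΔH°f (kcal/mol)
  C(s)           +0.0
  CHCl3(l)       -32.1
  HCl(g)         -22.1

ΔH°rxn = 20.0 kcal/mol

ΔH°rxn = Σ nΔHf°(products) − Σ nΔHf°(reactants).
Products: 2·(-22.1) + 2·(+0.0) + 2·(+0.0) = -44.2
Reactants: 2·(-32.1) = -64.2
ΔH°rxn = (-44.2) − (-64.2) = 20.0 kcal/mol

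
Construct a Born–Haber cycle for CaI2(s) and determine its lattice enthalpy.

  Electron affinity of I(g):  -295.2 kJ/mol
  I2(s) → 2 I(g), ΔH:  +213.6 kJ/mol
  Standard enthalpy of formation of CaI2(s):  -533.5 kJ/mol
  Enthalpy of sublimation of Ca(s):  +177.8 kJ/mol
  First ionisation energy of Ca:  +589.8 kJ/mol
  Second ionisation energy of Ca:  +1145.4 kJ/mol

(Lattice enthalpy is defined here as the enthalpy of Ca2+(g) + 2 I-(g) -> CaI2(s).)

ΔHf° = 1·ΔHsub + 1·(ΣIE) + 1·D(I2) + 2·EA + U
-533.5 = 1·(+177.8) + 1·(+1735.2) + 1·(+213.6) + 2·(-295.2) + U
U = -533.5 − (+1536.2) = -2069.7 kJ/mol

U = -2069.7 kJ/mol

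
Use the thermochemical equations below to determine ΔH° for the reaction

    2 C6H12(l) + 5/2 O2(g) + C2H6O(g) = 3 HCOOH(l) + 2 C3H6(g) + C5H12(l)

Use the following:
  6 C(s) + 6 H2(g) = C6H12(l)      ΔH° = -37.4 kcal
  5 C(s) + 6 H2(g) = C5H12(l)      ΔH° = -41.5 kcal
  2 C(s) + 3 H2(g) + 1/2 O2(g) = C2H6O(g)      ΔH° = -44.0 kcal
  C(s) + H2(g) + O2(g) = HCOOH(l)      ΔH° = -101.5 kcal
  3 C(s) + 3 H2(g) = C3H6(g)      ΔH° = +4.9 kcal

ΔH° = -217.4 kcal

equation 1 reversed and × 2 (reverse to put C6H12(l) on the reactant side; ×2 to match 2 C6H12(l) in the target): (-2)·(-37.4) = +74.8 kcal
equation 2 as written (C5H12(l) already on the product side): -41.5 kcal
equation 3 reversed (reverse to put C2H6O(g) on the reactant side): +44.0 kcal
equation 4 × 3 (scale by 3 for the 3 HCOOH(l)): (3)·(-101.5) = -304.5 kcal
equation 5 × 2 (scale by 2 for the 2 C3H6(g)): (2)·(+4.9) = +9.8 kcal
ΔH° = (+74.8) + (-41.5) + (+44.0) + (-304.5) + (+9.8) = -217.4 kcal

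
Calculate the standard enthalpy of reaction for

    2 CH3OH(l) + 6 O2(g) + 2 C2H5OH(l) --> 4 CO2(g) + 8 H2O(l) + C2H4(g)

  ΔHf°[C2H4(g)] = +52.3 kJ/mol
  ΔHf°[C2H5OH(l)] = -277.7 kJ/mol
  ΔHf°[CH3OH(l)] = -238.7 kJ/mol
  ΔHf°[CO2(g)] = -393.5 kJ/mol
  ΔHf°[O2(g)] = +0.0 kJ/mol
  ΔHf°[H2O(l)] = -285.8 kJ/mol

ΔH_rxn = -2775.3 kJ/mol

Products: 4·(-393.5) + 8·(-285.8) + 1·(+52.3) = -3808.1
Reactants: 2·(-238.7) + 6·(+0.0) + 2·(-277.7) = -1032.8
ΔH_rxn = (-3808.1) − (-1032.8) = -2775.3 kJ/mol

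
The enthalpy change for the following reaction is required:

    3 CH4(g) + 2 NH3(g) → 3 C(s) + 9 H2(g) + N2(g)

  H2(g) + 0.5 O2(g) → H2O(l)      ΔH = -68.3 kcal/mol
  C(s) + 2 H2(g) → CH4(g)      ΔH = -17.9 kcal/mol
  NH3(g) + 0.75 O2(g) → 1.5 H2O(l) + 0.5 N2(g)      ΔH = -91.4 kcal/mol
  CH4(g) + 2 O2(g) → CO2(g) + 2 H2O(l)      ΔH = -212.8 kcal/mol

equation 1 reversed and × 3: (-3)·(-68.3) = +204.9 kcal/mol
equation 2 reversed and × 3: (-3)·(-17.9) = +53.7 kcal/mol
equation 3 × 2: (2)·(-91.4) = -182.8 kcal/mol
equation 4: not needed.
Since enthalpy is a state function, ΔH = (+204.9) + (+53.7) + (-182.8) = 75.8 kcal/mol

ΔH = 75.8 kcal/mol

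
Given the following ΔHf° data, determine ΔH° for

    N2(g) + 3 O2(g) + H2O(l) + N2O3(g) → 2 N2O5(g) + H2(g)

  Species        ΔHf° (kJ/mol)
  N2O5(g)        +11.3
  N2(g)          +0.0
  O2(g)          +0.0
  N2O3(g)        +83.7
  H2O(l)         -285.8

ΔH° = 224.7 kJ/mol

Products: 2·(+11.3) + 1·(+0.0) = +22.6
Reactants: 1·(+0.0) + 3·(+0.0) + 1·(-285.8) + 1·(+83.7) = -202.1
ΔH° = (+22.6) − (-202.1) = 224.7 kJ/mol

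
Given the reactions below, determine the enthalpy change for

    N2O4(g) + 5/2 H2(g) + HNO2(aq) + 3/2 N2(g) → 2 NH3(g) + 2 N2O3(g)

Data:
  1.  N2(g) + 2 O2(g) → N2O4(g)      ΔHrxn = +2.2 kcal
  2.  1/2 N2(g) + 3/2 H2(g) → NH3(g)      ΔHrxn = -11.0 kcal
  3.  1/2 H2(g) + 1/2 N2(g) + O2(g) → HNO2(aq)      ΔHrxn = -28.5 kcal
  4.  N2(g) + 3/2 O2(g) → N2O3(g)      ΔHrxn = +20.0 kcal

ΔHrxn = 44.3 kcal

eq. 1 reversed: -2.2 kcal
eq. 2 × 2: (2)·(-11.0) = -22.0 kcal
eq. 3 reversed: +28.5 kcal
eq. 4 × 2: (2)·(+20.0) = +40.0 kcal
By Hess's law, ΔHrxn = (-2.2) + (-22.0) + (+28.5) + (+40.0) = 44.3 kcal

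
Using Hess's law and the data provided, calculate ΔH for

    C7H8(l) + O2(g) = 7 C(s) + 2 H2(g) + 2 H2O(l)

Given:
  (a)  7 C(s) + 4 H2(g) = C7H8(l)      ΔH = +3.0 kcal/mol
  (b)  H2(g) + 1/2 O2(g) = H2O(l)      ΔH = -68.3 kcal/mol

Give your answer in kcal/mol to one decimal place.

ΔH = -139.6 kcal/mol

(a) reversed: -3.0 kcal/mol
(b) × 2: (2)·(-68.3) = -136.6 kcal/mol
By Hess's law, ΔH = (-1)·(+3.0) + (2)·(-68.3) = -139.6 kcal/mol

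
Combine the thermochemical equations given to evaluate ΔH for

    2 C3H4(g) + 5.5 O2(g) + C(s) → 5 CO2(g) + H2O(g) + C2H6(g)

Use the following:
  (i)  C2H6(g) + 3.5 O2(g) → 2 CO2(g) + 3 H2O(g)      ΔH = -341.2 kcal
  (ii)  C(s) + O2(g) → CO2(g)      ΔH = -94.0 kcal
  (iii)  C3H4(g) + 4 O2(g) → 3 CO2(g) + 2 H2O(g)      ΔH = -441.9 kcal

ΔH = -636.6 kcal

(i) reversed (C2H6(g) must end up as a product): +341.2 kcal
(ii) as written (C(s) already on the reactant side): -94.0 kcal
(iii) × 2 (scale by 2 for the 2 C3H4(g)): (2)·(-441.9) = -883.8 kcal
Since enthalpy is a state function, ΔH = (+341.2) + (-94.0) + (-883.8) = -636.6 kcal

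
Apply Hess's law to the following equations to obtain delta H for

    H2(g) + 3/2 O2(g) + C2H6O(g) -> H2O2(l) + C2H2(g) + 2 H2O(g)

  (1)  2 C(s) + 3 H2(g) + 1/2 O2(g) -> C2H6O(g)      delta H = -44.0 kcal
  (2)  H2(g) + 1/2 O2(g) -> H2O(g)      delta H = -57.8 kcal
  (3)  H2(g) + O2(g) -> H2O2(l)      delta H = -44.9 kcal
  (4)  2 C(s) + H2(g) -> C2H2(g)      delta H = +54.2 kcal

(1) reversed (C2H6O(g) must end up as a reactant): +44.0 kcal
(2) × 2 (scale by 2 for the 2 H2O(g)): (2)·(-57.8) = -115.6 kcal
(3) as written (H2O2(l) already on the product side): -44.9 kcal
(4) as written (C2H2(g) already on the product side): +54.2 kcal
delta H = (-1)·(-44.0) + (2)·(-57.8) + (1)·(-44.9) + (1)·(+54.2) = -62.3 kcal

delta H = -62.3 kcal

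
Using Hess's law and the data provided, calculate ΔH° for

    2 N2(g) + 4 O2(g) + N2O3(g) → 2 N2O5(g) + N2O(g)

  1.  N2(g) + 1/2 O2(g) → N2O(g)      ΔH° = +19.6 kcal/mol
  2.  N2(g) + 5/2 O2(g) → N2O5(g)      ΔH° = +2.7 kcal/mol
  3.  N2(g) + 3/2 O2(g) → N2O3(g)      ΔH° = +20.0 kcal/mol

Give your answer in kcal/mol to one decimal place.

ΔH° = 5.0 kcal/mol

eq. 1 as written (N2O(g) already on the product side): +19.6 kcal/mol
eq. 2 × 2 (×2 to match 2 N2O5(g) in the target): (2)·(+2.7) = +5.4 kcal/mol
eq. 3 reversed (N2O3(g) must end up as a reactant): -20.0 kcal/mol
Since enthalpy is a state function, ΔH° = (+19.6) + (+5.4) + (-20.0) = 5.0 kcal/mol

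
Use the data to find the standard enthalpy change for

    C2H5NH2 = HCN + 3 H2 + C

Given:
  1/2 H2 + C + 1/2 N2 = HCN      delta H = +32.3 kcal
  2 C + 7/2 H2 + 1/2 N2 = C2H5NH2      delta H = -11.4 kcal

delta H = 43.7 kcal

equation 1 as written (HCN already on the product side): +32.3 kcal
equation 2 reversed (C2H5NH2 must end up as a reactant): +11.4 kcal
delta H = (1)·(+32.3) + (-1)·(-11.4) = 43.7 kcal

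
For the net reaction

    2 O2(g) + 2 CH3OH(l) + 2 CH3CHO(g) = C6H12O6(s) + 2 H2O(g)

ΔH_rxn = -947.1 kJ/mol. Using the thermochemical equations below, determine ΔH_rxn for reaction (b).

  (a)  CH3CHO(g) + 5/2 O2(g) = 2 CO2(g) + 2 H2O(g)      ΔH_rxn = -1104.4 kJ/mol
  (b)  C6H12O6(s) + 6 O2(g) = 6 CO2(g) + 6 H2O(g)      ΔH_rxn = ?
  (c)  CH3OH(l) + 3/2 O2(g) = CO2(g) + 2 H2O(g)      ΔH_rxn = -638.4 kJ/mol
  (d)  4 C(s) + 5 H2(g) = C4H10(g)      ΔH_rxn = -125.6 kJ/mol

ΔH_rxn = -2538.5 kJ/mol

(a) × 2 (×2 to match 2 CH3CHO(g) in the target): (2)·(-1104.4) = -2208.8 kJ/mol
(b) reversed (C6H12O6(s) must end up as a product): contributes −x
(c) × 2 (×2 to match 2 CH3OH(l) in the target): (2)·(-638.4) = -1276.8 kJ/mol
(d): not needed (C(s) appears nowhere else).
-947.1 = (-2208.8) + (-1276.8) − x
x = (-947.1 − (-3485.6)) / (-1) = -2538.5 kJ/mol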